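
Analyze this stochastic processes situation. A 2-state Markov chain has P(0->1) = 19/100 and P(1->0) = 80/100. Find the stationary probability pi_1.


Stationary distribution: pi_0 = p10/(p01+p10), pi_1 = p01/(p01+p10)
p01 = 0.1900, p10 = 0.8000
pi_1 = 0.1919

0.1919


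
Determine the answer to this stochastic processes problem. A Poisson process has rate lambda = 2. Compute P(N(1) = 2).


P(N(t)=k) = (lambda*t)^k * exp(-lambda*t) / k!
lambda*t = 2
= 2^2 * exp(-2) / 2!
= 4 * 0.1353 / 2
= 0.2707

0.2707


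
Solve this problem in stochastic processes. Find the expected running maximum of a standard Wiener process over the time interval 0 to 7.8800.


E(max B(s)) = sqrt(2t/pi)
= sqrt(2*7.8800/pi)
= sqrt(5.0166)
= 2.2398

2.2398


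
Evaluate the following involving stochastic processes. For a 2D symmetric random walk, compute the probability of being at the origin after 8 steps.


P = C(8,4)^2 / 4^8
= 70^2 / 65536
= 4900 / 65536
= 0.0748

0.0748


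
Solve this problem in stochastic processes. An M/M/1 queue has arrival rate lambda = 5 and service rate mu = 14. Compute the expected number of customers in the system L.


rho = 5/14 = 0.3571
L = rho/(1-rho)
= 0.3571/0.6429
= 0.5556

0.5556


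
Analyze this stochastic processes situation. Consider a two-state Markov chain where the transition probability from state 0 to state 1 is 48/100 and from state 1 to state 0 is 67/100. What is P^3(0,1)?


Computing P^3 by matrix multiplication.
P = [[0.5200, 0.4800], [0.6700, 0.3300]]
After raising P to the power 3:
P^3(0,1) = 0.4188

0.4188


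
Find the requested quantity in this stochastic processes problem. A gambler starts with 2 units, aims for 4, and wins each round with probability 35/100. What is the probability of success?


Gambler's ruin formula:
r = q/p = 0.6500/0.3500 = 1.8571
P(win) = (1 - r^i)/(1 - r^N)
= (1 - 1.8571^2)/(1 - 1.8571^4)
= 0.2248

0.2248


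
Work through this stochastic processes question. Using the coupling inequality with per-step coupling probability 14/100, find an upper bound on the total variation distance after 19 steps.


TV distance bound <= (1-delta)^n
= (1 - 0.1400)^19
= 0.8600^19
= 0.0569

0.0569


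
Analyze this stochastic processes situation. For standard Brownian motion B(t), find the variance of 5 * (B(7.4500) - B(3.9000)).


Var(alpha*(B(t)-B(s))) = alpha^2 * (t-s)
= 5^2 * (7.4500 - 3.9000)
= 25 * 3.5500
= 88.7500

88.7500


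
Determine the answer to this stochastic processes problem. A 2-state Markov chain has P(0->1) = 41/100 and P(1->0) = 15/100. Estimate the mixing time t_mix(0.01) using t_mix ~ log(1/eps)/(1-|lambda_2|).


lambda_2 = |1 - p01 - p10| = |1 - 0.4100 - 0.1500| = 0.4400
t_mix ~ log(1/eps)/(1 - |lambda_2|)
= log(100)/(1 - 0.4400) = 4.6052/0.5600
= 8.2235

8.2235


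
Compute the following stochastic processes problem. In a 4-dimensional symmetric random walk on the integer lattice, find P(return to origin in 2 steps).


P(return in 2 steps) = P(reverse first step) = 1/(2d)
= 1/8
= 0.1250

0.1250


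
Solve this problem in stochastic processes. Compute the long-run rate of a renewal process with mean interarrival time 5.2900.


Long-run renewal rate = 1/E(X)
= 1/5.2900
= 0.1890

0.1890


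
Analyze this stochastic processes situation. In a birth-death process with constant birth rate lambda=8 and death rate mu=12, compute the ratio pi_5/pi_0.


For birth-death process, pi_n/pi_0 = (lambda/mu)^n
= (8/12)^5
= 0.1317

0.1317


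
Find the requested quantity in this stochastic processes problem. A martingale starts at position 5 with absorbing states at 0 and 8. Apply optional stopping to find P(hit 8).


By optional stopping theorem: E(M at tau) = M(0) = 5
P(hit 8)*8 + P(hit 0)*0 = 5
P(hit 8) = (5 - 0)/(8 - 0) = 5/8 = 0.6250

0.6250


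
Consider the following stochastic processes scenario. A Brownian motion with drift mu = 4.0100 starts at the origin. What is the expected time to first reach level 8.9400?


Expected first passage time = a/mu
= 8.9400/4.0100
= 2.2294

2.2294


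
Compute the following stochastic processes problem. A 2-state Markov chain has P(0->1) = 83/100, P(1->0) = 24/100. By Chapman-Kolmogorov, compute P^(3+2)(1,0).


P^5 = P^3 * P^2
Computing via matrix multiplication of the transition matrix.
Entry (1,0) of P^5 = 0.2243

0.2243


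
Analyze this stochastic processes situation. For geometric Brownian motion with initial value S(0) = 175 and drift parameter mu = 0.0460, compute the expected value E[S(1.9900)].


E[S(t)] = S(0) * exp(mu * t)
= 175 * exp(0.0460 * 1.9900)
= 175 * 1.0959
= 191.7756

191.7756


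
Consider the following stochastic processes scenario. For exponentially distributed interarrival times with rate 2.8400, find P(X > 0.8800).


P(X > t) = exp(-lambda * t)
= exp(-2.8400 * 0.8800)
= exp(-2.4992) = 0.0822

0.0822


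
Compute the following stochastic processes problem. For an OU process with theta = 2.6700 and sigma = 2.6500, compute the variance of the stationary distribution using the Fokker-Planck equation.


Stationary variance = sigma^2 / (2*theta)
= 2.6500^2 / (2*2.6700)
= 7.0225 / 5.3400
= 1.3151

1.3151


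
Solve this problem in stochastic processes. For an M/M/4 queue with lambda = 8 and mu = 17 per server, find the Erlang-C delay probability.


a = lambda/mu = 0.4706
rho = a/c = 0.1176
Erlang-C formula applied:
C(c,a) = 0.0014

0.0014


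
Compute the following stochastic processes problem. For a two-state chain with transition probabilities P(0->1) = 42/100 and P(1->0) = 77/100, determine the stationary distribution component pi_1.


Stationary distribution: pi_0 = p10/(p01+p10), pi_1 = p01/(p01+p10)
p01 = 0.4200, p10 = 0.7700
pi_1 = 0.3529

0.3529


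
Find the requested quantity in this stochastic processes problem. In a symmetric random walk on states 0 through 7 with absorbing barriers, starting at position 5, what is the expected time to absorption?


For symmetric RW on 0,...,N with absorbing barriers, E(i) = i*(N-i)
E(5) = 5 * 2 = 10

10


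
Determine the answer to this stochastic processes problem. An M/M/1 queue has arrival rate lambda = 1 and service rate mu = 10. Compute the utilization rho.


rho = lambda/mu
= 1/10
= 0.1000

0.1000


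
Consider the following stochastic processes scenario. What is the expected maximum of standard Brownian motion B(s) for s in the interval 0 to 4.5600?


E(max B(s)) = sqrt(2t/pi)
= sqrt(2*4.5600/pi)
= sqrt(2.9030)
= 1.7038

1.7038


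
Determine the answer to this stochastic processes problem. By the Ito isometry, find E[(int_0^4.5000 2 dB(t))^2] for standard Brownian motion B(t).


By Ito isometry: E[(int f dB)^2] = int f^2 dt
= 2^2 * 4.5000
= 4 * 4.5000 = 18.0000

18.0000


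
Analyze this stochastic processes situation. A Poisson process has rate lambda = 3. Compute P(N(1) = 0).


P(N(t)=k) = (lambda*t)^k * exp(-lambda*t) / k!
lambda*t = 3
= 3^0 * exp(-3) / 0!
= 1 * 0.0498 / 1
= 0.0498

0.0498


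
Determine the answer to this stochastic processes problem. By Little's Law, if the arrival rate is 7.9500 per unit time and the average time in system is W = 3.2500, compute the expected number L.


Little's Law: L = lambda * W
= 7.9500 * 3.2500
= 25.8375

25.8375


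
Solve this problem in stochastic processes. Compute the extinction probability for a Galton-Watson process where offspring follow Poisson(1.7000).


Since mu = 1.7000 > 1, extinction prob q < 1.
Solve s = exp(mu*(s-1)) iteratively.
q = 0.3088

0.3088


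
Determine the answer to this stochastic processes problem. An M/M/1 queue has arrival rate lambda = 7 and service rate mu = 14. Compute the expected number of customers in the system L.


rho = 7/14 = 0.5000
L = rho/(1-rho)
= 0.5000/0.5000
= 1.0000

1.0000


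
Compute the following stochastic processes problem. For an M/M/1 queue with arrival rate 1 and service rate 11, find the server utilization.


rho = lambda/mu
= 1/11
= 0.0909

0.0909


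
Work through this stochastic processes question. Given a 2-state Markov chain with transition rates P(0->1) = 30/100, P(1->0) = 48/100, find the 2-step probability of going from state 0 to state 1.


Computing P^2 by matrix multiplication.
P = [[0.7000, 0.3000], [0.4800, 0.5200]]
After raising P to the power 2:
P^2(0,1) = 0.3660

0.3660


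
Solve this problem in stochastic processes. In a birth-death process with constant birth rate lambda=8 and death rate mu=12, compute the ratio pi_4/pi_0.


For birth-death process, pi_n/pi_0 = (lambda/mu)^n
= (8/12)^4
= 0.1975

0.1975


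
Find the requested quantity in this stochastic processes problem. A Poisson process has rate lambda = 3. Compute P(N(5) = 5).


P(N(t)=k) = (lambda*t)^k * exp(-lambda*t) / k!
lambda*t = 15
= 15^5 * exp(-15) / 5!
= 759375 * 3.0590e-07 / 120
= 0.0019

0.0019


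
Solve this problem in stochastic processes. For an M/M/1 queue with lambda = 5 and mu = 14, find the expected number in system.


rho = 5/14 = 0.3571
L = rho/(1-rho)
= 0.3571/0.6429
= 0.5556

0.5556


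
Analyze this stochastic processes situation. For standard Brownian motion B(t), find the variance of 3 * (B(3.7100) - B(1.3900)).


Var(alpha*(B(t)-B(s))) = alpha^2 * (t-s)
= 3^2 * (3.7100 - 1.3900)
= 9 * 2.3200
= 20.8800

20.8800


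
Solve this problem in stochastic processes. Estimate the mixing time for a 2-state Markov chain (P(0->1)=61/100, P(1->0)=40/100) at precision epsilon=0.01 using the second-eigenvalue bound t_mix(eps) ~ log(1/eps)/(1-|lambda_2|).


lambda_2 = |1 - p01 - p10| = |1 - 0.6100 - 0.4000| = 0.0100
t_mix ~ log(1/eps)/(1 - |lambda_2|)
= log(100)/(1 - 0.0100) = 4.6052/0.9900
= 4.6517

4.6517


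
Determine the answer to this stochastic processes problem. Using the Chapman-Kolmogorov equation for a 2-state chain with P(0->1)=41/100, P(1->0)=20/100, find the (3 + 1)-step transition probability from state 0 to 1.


P^4 = P^3 * P^1
Computing via matrix multiplication of the transition matrix.
Entry (0,1) of P^4 = 0.6566

0.6566


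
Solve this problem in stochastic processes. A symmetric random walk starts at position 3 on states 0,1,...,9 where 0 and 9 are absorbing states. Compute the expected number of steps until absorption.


For symmetric RW on 0,...,N with absorbing barriers, E(i) = i*(N-i)
E(3) = 3 * 6 = 18

18


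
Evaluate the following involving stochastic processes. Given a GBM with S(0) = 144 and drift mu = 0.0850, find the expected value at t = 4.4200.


E[S(t)] = S(0) * exp(mu * t)
= 144 * exp(0.0850 * 4.4200)
= 144 * 1.4560
= 209.6655

209.6655


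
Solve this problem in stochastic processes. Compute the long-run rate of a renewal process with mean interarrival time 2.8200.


Long-run renewal rate = 1/E(X)
= 1/2.8200
= 0.3546

0.3546


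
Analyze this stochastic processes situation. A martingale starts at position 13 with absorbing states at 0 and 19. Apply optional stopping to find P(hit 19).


By optional stopping theorem: E(M at tau) = M(0) = 13
P(hit 19)*19 + P(hit 0)*0 = 13
P(hit 19) = (13 - 0)/(19 - 0) = 13/19 = 0.6842

0.6842


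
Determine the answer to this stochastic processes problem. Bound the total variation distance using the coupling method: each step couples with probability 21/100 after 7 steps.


TV distance bound <= (1-delta)^n
= (1 - 0.2100)^7
= 0.7900^7
= 0.1920

0.1920


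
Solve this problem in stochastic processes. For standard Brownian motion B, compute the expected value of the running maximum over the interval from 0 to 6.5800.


E(max B(s)) = sqrt(2t/pi)
= sqrt(2*6.5800/pi)
= sqrt(4.1890)
= 2.0467

2.0467


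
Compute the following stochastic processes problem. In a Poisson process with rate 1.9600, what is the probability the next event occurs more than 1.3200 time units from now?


P(X > t) = exp(-lambda * t)
= exp(-1.9600 * 1.3200)
= exp(-2.5872) = 0.0752

0.0752


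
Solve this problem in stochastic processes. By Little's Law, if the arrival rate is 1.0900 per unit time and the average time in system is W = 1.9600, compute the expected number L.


Little's Law: L = lambda * W
= 1.0900 * 1.9600
= 2.1364

2.1364


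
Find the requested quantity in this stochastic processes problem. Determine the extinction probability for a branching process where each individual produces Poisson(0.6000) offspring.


Since mu = 0.6000 <= 1, extinction probability = 1.

1.0000


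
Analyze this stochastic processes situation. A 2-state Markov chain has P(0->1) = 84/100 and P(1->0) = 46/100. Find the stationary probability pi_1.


Stationary distribution: pi_0 = p10/(p01+p10), pi_1 = p01/(p01+p10)
p01 = 0.8400, p10 = 0.4600
pi_1 = 0.6462

0.6462


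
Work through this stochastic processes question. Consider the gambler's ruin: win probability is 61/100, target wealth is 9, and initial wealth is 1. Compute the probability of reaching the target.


Gambler's ruin formula:
r = q/p = 0.3900/0.6100 = 0.6393
P(win) = (1 - r^i)/(1 - r^N)
= (1 - 0.6393^1)/(1 - 0.6393^9)
= 0.3672

0.3672


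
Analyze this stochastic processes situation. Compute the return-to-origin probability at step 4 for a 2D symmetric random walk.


P = C(4,2)^2 / 4^4
= 6^2 / 256
= 36 / 256
= 0.1406

0.1406


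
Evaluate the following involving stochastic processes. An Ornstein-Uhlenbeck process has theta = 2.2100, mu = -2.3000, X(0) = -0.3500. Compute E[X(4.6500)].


E[X(t)] = mu + (X(0) - mu)*exp(-theta*t)
= -2.3000 + (-0.3500 - -2.3000)*exp(-2.2100*4.6500)
= -2.3000 + 1.9500 * 3.4433e-05
= -2.2999

-2.2999


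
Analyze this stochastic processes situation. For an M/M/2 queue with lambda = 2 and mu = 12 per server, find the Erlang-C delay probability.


a = lambda/mu = 0.1667
rho = a/c = 0.0833
Erlang-C formula applied:
C(c,a) = 0.0128

0.0128


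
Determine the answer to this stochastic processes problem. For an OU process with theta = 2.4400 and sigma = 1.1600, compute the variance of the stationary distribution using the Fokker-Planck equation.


Stationary variance = sigma^2 / (2*theta)
= 1.1600^2 / (2*2.4400)
= 1.3456 / 4.8800
= 0.2757

0.2757


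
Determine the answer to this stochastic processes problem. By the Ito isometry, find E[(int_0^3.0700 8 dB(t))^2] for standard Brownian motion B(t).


By Ito isometry: E[(int f dB)^2] = int f^2 dt
= 8^2 * 3.0700
= 64 * 3.0700 = 196.4800

196.4800


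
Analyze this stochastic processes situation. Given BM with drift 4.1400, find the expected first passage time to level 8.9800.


Expected first passage time = a/mu
= 8.9800/4.1400
= 2.1691

2.1691


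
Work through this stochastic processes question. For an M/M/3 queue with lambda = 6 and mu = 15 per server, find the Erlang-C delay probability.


a = lambda/mu = 0.4000
rho = a/c = 0.1333
Erlang-C formula applied:
C(c,a) = 0.0082

0.0082


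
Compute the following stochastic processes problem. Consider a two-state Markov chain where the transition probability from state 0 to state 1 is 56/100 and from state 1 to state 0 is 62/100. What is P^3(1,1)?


Computing P^3 by matrix multiplication.
P = [[0.4400, 0.5600], [0.6200, 0.3800]]
After raising P to the power 3:
P^3(1,1) = 0.4715

0.4715


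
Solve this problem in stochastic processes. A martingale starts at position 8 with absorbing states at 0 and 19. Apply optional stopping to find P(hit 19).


By optional stopping theorem: E(M at tau) = M(0) = 8
P(hit 19)*19 + P(hit 0)*0 = 8
P(hit 19) = (8 - 0)/(19 - 0) = 8/19 = 0.4211

0.4211


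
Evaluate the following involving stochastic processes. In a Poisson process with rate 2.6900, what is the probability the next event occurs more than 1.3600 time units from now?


P(X > t) = exp(-lambda * t)
= exp(-2.6900 * 1.3600)
= exp(-3.6584) = 0.0258

0.0258


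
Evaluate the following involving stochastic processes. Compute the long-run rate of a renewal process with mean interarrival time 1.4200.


Long-run renewal rate = 1/E(X)
= 1/1.4200
= 0.7042

0.7042


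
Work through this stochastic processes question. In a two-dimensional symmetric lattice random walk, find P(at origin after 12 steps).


P = C(12,6)^2 / 4^12
= 924^2 / 16777216
= 853776 / 16777216
= 0.0509

0.0509


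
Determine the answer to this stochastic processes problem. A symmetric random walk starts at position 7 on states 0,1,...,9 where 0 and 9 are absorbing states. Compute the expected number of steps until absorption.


For symmetric RW on 0,...,N with absorbing barriers, E(i) = i*(N-i)
E(7) = 7 * 2 = 14

14


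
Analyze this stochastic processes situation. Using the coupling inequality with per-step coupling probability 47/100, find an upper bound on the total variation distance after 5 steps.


TV distance bound <= (1-delta)^n
= (1 - 0.4700)^5
= 0.5300^5
= 0.0418

0.0418


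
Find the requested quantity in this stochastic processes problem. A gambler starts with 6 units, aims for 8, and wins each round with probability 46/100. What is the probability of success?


Gambler's ruin formula:
r = q/p = 0.5400/0.4600 = 1.1739
P(win) = (1 - r^i)/(1 - r^N)
= (1 - 1.1739^6)/(1 - 1.1739^8)
= 0.6204

0.6204


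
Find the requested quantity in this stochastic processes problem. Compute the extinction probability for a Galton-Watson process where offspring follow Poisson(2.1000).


Since mu = 2.1000 > 1, extinction prob q < 1.
Solve s = exp(mu*(s-1)) iteratively.
q = 0.1779

0.1779


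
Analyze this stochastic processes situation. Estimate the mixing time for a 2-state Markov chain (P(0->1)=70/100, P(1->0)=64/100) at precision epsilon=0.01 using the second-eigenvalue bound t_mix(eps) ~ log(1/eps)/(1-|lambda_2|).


lambda_2 = |1 - p01 - p10| = |1 - 0.7000 - 0.6400| = 0.3400
t_mix ~ log(1/eps)/(1 - |lambda_2|)
= log(100)/(1 - 0.3400) = 4.6052/0.6600
= 6.9775

6.9775


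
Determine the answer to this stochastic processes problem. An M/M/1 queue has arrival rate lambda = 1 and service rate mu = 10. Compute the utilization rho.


rho = lambda/mu
= 1/10
= 0.1000

0.1000


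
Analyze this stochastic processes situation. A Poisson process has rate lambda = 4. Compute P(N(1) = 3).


P(N(t)=k) = (lambda*t)^k * exp(-lambda*t) / k!
lambda*t = 4
= 4^3 * exp(-4) / 3!
= 64 * 0.0183 / 6
= 0.1954

0.1954


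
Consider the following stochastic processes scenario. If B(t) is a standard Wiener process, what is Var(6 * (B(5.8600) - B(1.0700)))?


Var(alpha*(B(t)-B(s))) = alpha^2 * (t-s)
= 6^2 * (5.8600 - 1.0700)
= 36 * 4.7900
= 172.4400

172.4400


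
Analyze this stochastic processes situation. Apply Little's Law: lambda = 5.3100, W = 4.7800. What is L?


Little's Law: L = lambda * W
= 5.3100 * 4.7800
= 25.3818

25.3818


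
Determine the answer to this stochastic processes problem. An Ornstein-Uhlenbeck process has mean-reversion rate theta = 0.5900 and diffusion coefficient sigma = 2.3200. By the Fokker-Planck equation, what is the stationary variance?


Stationary variance = sigma^2 / (2*theta)
= 2.3200^2 / (2*0.5900)
= 5.3824 / 1.1800
= 4.5614

4.5614


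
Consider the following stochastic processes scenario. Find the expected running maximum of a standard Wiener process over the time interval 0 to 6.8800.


E(max B(s)) = sqrt(2t/pi)
= sqrt(2*6.8800/pi)
= sqrt(4.3799)
= 2.0928

2.0928


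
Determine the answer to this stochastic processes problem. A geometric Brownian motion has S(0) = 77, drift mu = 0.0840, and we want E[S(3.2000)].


E[S(t)] = S(0) * exp(mu * t)
= 77 * exp(0.0840 * 3.2000)
= 77 * 1.3084
= 100.7463

100.7463


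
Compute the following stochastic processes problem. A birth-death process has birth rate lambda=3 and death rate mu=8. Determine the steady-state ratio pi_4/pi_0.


For birth-death process, pi_n/pi_0 = (lambda/mu)^n
= (3/8)^4
= 0.0198

0.0198


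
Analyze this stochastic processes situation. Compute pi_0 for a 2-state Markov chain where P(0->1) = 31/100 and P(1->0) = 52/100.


Stationary distribution: pi_0 = p10/(p01+p10), pi_1 = p01/(p01+p10)
p01 = 0.3100, p10 = 0.5200
pi_0 = 0.6265

0.6265


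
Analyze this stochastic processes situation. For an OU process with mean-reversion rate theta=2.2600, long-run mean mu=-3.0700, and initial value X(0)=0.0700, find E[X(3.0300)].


E[X(t)] = mu + (X(0) - mu)*exp(-theta*t)
= -3.0700 + (0.0700 - -3.0700)*exp(-2.2600*3.0300)
= -3.0700 + 3.1400 * 0.0011
= -3.0667

-3.0667


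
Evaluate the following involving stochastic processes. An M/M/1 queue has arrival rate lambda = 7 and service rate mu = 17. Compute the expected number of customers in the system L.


rho = 7/17 = 0.4118
L = rho/(1-rho)
= 0.4118/0.5882
= 0.7000

0.7000


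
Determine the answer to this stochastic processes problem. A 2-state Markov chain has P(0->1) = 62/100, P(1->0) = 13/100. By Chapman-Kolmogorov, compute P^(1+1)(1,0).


P^2 = P^1 * P^1
Computing via matrix multiplication of the transition matrix.
Entry (1,0) of P^2 = 0.1625

0.1625


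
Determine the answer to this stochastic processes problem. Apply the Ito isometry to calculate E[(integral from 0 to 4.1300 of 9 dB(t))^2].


By Ito isometry: E[(int f dB)^2] = int f^2 dt
= 9^2 * 4.1300
= 81 * 4.1300 = 334.5300

334.5300


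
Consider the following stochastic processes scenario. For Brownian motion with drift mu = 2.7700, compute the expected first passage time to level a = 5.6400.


Expected first passage time = a/mu
= 5.6400/2.7700
= 2.0361

2.0361


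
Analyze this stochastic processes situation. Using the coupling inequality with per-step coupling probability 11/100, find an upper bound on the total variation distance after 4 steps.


TV distance bound <= (1-delta)^n
= (1 - 0.1100)^4
= 0.8900^4
= 0.6274

0.6274


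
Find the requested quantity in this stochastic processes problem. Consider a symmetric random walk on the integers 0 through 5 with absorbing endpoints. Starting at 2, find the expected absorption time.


For symmetric RW on 0,...,N with absorbing barriers, E(i) = i*(N-i)
E(2) = 2 * 3 = 6

6


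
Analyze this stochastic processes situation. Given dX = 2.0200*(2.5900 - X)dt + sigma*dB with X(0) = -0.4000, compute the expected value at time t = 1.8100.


E[X(t)] = mu + (X(0) - mu)*exp(-theta*t)
= 2.5900 + (-0.4000 - 2.5900)*exp(-2.0200*1.8100)
= 2.5900 + -2.9900 * 0.0258
= 2.5128

2.5128


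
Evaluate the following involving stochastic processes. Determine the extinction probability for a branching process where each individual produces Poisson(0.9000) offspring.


Since mu = 0.9000 <= 1, extinction probability = 1.

1.0000


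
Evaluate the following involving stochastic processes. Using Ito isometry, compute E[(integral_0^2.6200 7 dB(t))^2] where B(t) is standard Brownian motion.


By Ito isometry: E[(int f dB)^2] = int f^2 dt
= 7^2 * 2.6200
= 49 * 2.6200 = 128.3800

128.3800


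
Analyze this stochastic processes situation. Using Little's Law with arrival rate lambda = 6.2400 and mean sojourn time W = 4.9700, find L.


Little's Law: L = lambda * W
= 6.2400 * 4.9700
= 31.0128

31.0128


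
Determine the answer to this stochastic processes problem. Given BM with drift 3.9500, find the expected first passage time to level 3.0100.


Expected first passage time = a/mu
= 3.0100/3.9500
= 0.7620

0.7620


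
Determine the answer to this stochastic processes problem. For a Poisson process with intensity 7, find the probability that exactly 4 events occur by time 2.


P(N(t)=k) = (lambda*t)^k * exp(-lambda*t) / k!
lambda*t = 14
= 14^4 * exp(-14) / 4!
= 38416 * 8.3153e-07 / 24
= 0.0013

0.0013


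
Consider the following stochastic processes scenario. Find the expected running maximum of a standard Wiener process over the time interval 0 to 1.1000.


E(max B(s)) = sqrt(2t/pi)
= sqrt(2*1.1000/pi)
= sqrt(0.7003)
= 0.8368

0.8368


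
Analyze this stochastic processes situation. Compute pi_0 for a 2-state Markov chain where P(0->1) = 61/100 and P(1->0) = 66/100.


Stationary distribution: pi_0 = p10/(p01+p10), pi_1 = p01/(p01+p10)
p01 = 0.6100, p10 = 0.6600
pi_0 = 0.5197

0.5197


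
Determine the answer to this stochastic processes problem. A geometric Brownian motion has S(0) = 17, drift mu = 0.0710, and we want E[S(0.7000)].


E[S(t)] = S(0) * exp(mu * t)
= 17 * exp(0.0710 * 0.7000)
= 17 * 1.0510
= 17.8662

17.8662


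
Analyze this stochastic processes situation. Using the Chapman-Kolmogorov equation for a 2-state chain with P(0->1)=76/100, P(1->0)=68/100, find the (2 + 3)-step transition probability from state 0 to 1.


P^5 = P^2 * P^3
Computing via matrix multiplication of the transition matrix.
Entry (0,1) of P^5 = 0.5365

0.5365


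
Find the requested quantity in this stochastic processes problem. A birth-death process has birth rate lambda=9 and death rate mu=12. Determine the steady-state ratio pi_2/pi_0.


For birth-death process, pi_n/pi_0 = (lambda/mu)^n
= (9/12)^2
= 0.5625

0.5625


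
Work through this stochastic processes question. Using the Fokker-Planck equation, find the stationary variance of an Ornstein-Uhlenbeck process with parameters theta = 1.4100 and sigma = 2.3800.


Stationary variance = sigma^2 / (2*theta)
= 2.3800^2 / (2*1.4100)
= 5.6644 / 2.8200
= 2.0087

2.0087


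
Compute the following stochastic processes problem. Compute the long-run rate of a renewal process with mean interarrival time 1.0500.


Long-run renewal rate = 1/E(X)
= 1/1.0500
= 0.9524

0.9524


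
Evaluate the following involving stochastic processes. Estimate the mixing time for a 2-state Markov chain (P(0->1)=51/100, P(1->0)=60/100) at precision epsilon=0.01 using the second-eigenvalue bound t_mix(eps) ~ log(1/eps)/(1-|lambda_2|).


lambda_2 = |1 - p01 - p10| = |1 - 0.5100 - 0.6000| = 0.1100
t_mix ~ log(1/eps)/(1 - |lambda_2|)
= log(100)/(1 - 0.1100) = 4.6052/0.8900
= 5.1743

5.1743


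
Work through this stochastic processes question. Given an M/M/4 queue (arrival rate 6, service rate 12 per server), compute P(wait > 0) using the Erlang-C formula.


a = lambda/mu = 0.5000
rho = a/c = 0.1250
Erlang-C formula applied:
C(c,a) = 0.0018

0.0018


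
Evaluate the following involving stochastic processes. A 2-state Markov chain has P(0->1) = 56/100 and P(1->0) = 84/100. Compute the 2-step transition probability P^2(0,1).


Computing P^2 by matrix multiplication.
P = [[0.4400, 0.5600], [0.8400, 0.1600]]
After raising P to the power 2:
P^2(0,1) = 0.3360

0.3360


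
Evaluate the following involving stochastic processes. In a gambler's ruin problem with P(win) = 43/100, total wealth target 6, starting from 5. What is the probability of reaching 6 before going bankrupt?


Gambler's ruin formula:
r = q/p = 0.5700/0.4300 = 1.3256
P(win) = (1 - r^i)/(1 - r^N)
= (1 - 1.3256^5)/(1 - 1.3256^6)
= 0.6989

0.6989


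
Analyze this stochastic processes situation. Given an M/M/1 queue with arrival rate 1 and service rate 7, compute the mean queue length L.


rho = 1/7 = 0.1429
L = rho/(1-rho)
= 0.1429/0.8571
= 0.1667

0.1667


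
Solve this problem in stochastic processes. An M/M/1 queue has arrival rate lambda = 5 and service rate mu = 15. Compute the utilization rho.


rho = lambda/mu
= 5/15
= 0.3333

0.3333


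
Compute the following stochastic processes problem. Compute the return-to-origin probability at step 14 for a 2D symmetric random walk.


P = C(14,7)^2 / 4^14
= 3432^2 / 268435456
= 11778624 / 268435456
= 0.0439

0.0439


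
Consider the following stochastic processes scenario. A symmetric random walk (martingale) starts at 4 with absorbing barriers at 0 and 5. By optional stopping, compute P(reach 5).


By optional stopping theorem: E(M at tau) = M(0) = 4
P(hit 5)*5 + P(hit 0)*0 = 4
P(hit 5) = (4 - 0)/(5 - 0) = 4/5 = 0.8000

0.8000


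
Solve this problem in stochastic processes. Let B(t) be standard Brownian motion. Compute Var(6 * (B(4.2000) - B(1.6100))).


Var(alpha*(B(t)-B(s))) = alpha^2 * (t-s)
= 6^2 * (4.2000 - 1.6100)
= 36 * 2.5900
= 93.2400

93.2400


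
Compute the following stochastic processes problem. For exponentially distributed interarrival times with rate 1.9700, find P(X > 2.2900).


P(X > t) = exp(-lambda * t)
= exp(-1.9700 * 2.2900)
= exp(-4.5113) = 0.0110

0.0110


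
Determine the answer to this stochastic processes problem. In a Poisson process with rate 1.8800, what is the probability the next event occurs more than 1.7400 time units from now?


P(X > t) = exp(-lambda * t)
= exp(-1.8800 * 1.7400)
= exp(-3.2712) = 0.0380

0.0380


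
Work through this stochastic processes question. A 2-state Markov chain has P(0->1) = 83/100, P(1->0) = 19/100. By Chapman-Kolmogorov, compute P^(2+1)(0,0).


P^3 = P^2 * P^1
Computing via matrix multiplication of the transition matrix.
Entry (0,0) of P^3 = 0.1863

0.1863


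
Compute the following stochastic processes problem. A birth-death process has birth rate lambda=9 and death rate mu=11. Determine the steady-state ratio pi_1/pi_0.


For birth-death process, pi_n/pi_0 = (lambda/mu)^n
= (9/11)^1
= 0.8182

0.8182


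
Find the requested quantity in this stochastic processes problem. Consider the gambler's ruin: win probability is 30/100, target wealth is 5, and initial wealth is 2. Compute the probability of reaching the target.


Gambler's ruin formula:
r = q/p = 0.7000/0.3000 = 2.3333
P(win) = (1 - r^i)/(1 - r^N)
= (1 - 2.3333^2)/(1 - 2.3333^5)
= 0.0652

0.0652


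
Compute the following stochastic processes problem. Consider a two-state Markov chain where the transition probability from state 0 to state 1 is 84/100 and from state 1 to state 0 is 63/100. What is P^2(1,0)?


Computing P^2 by matrix multiplication.
P = [[0.1600, 0.8400], [0.6300, 0.3700]]
After raising P to the power 2:
P^2(1,0) = 0.3339

0.3339


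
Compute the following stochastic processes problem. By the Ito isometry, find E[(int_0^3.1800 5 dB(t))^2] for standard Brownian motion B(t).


By Ito isometry: E[(int f dB)^2] = int f^2 dt
= 5^2 * 3.1800
= 25 * 3.1800 = 79.5000

79.5000


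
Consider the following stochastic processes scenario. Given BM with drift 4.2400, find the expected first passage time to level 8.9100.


Expected first passage time = a/mu
= 8.9100/4.2400
= 2.1014

2.1014


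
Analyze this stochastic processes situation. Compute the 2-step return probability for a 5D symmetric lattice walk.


P(return in 2 steps) = P(reverse first step) = 1/(2d)
= 1/10
= 0.1000

0.1000


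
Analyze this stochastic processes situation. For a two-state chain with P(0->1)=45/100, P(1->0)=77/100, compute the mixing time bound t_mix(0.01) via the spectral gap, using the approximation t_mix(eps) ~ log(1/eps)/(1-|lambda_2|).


lambda_2 = |1 - p01 - p10| = |1 - 0.4500 - 0.7700| = 0.2200
t_mix ~ log(1/eps)/(1 - |lambda_2|)
= log(100)/(1 - 0.2200) = 4.6052/0.7800
= 5.9041

5.9041


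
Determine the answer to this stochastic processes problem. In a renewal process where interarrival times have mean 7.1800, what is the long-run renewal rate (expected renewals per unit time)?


Long-run renewal rate = 1/E(X)
= 1/7.1800
= 0.1393

0.1393


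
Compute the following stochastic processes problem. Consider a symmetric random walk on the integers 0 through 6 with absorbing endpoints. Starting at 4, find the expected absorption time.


For symmetric RW on 0,...,N with absorbing barriers, E(i) = i*(N-i)
E(4) = 4 * 2 = 8

8


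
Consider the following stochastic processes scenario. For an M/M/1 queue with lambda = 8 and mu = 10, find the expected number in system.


rho = 8/10 = 0.8000
L = rho/(1-rho)
= 0.8000/0.2000
= 4.0000

4.0000


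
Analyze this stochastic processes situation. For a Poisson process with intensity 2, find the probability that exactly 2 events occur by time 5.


P(N(t)=k) = (lambda*t)^k * exp(-lambda*t) / k!
lambda*t = 10
= 10^2 * exp(-10) / 2!
= 100 * 4.5400e-05 / 2
= 0.0023

0.0023


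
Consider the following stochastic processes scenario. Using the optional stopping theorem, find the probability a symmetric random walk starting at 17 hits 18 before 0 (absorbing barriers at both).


By optional stopping theorem: E(M at tau) = M(0) = 17
P(hit 18)*18 + P(hit 0)*0 = 17
P(hit 18) = (17 - 0)/(18 - 0) = 17/18 = 0.9444

0.9444


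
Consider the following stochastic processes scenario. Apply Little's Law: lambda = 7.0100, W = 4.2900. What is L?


Little's Law: L = lambda * W
= 7.0100 * 4.2900
= 30.0729

30.0729


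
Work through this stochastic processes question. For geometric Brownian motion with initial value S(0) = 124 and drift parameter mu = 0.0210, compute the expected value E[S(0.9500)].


E[S(t)] = S(0) * exp(mu * t)
= 124 * exp(0.0210 * 0.9500)
= 124 * 1.0202
= 126.4986

126.4986


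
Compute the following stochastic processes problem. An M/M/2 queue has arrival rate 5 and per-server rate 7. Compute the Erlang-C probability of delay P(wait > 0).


a = lambda/mu = 0.7143
rho = a/c = 0.3571
Erlang-C formula applied:
C(c,a) = 0.1880

0.1880


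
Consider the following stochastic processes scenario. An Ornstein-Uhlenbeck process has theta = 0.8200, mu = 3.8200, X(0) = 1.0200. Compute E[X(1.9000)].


E[X(t)] = mu + (X(0) - mu)*exp(-theta*t)
= 3.8200 + (1.0200 - 3.8200)*exp(-0.8200*1.9000)
= 3.8200 + -2.8000 * 0.2106
= 3.2304

3.2304


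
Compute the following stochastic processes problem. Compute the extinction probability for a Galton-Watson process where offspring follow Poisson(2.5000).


Since mu = 2.5000 > 1, extinction prob q < 1.
Solve s = exp(mu*(s-1)) iteratively.
q = 0.1074

0.1074


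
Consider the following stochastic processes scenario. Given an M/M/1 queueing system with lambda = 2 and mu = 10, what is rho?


rho = lambda/mu
= 2/10
= 0.2000

0.2000


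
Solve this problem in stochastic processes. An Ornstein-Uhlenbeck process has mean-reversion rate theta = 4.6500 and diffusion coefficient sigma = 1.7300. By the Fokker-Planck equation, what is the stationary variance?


Stationary variance = sigma^2 / (2*theta)
= 1.7300^2 / (2*4.6500)
= 2.9929 / 9.3000
= 0.3218

0.3218


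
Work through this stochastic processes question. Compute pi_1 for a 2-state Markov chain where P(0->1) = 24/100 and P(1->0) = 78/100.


Stationary distribution: pi_0 = p10/(p01+p10), pi_1 = p01/(p01+p10)
p01 = 0.2400, p10 = 0.7800
pi_1 = 0.2353

0.2353


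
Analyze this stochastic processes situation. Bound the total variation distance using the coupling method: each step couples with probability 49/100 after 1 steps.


TV distance bound <= (1-delta)^n
= (1 - 0.4900)^1
= 0.5100^1
= 0.5100

0.5100


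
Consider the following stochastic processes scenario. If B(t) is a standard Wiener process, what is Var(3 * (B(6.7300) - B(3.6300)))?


Var(alpha*(B(t)-B(s))) = alpha^2 * (t-s)
= 3^2 * (6.7300 - 3.6300)
= 9 * 3.1000
= 27.9000

27.9000


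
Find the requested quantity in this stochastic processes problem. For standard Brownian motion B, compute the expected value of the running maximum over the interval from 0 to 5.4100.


E(max B(s)) = sqrt(2t/pi)
= sqrt(2*5.4100/pi)
= sqrt(3.4441)
= 1.8558

1.8558


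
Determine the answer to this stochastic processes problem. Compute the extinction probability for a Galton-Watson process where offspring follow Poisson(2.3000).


Since mu = 2.3000 > 1, extinction prob q < 1.
Solve s = exp(mu*(s-1)) iteratively.
q = 0.1376

0.1376


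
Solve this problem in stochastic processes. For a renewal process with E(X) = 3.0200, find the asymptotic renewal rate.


Long-run renewal rate = 1/E(X)
= 1/3.0200
= 0.3311

0.3311


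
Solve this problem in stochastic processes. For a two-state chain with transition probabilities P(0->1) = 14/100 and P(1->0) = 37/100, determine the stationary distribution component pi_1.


Stationary distribution: pi_0 = p10/(p01+p10), pi_1 = p01/(p01+p10)
p01 = 0.1400, p10 = 0.3700
pi_1 = 0.2745

0.2745


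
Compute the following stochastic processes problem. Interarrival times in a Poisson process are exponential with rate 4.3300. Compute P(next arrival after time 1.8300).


P(X > t) = exp(-lambda * t)
= exp(-4.3300 * 1.8300)
= exp(-7.9239) = 3.6199e-04

3.6199e-04


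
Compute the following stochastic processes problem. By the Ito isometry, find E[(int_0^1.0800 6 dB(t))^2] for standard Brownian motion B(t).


By Ito isometry: E[(int f dB)^2] = int f^2 dt
= 6^2 * 1.0800
= 36 * 1.0800 = 38.8800

38.8800


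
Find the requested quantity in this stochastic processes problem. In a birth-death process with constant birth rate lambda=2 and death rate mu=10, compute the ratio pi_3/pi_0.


For birth-death process, pi_n/pi_0 = (lambda/mu)^n
= (2/10)^3
= 0.0080

0.0080


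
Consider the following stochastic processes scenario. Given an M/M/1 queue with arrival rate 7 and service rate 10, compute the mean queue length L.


rho = 7/10 = 0.7000
L = rho/(1-rho)
= 0.7000/0.3000
= 2.3333

2.3333


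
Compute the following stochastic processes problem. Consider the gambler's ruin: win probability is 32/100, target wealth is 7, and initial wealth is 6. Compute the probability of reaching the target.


Gambler's ruin formula:
r = q/p = 0.6800/0.3200 = 2.1250
P(win) = (1 - r^i)/(1 - r^N)
= (1 - 2.1250^6)/(1 - 2.1250^7)
= 0.4679

0.4679


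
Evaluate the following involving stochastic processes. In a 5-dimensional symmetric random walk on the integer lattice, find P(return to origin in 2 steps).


P(return in 2 steps) = P(reverse first step) = 1/(2d)
= 1/10
= 0.1000

0.1000


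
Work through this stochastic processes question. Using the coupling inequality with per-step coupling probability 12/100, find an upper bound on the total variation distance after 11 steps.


TV distance bound <= (1-delta)^n
= (1 - 0.1200)^11
= 0.8800^11
= 0.2451

0.2451


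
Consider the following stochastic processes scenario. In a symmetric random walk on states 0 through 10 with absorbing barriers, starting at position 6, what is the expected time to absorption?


For symmetric RW on 0,...,N with absorbing barriers, E(i) = i*(N-i)
E(6) = 6 * 4 = 24

24


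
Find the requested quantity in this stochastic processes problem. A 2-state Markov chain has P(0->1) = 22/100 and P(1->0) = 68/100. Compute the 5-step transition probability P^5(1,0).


Computing P^5 by matrix multiplication.
P = [[0.7800, 0.2200], [0.6800, 0.3200]]
After raising P to the power 5:
P^5(1,0) = 0.7555

0.7555


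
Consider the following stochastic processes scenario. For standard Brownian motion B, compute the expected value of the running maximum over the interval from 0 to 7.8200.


E(max B(s)) = sqrt(2t/pi)
= sqrt(2*7.8200/pi)
= sqrt(4.9784)
= 2.2312

2.2312


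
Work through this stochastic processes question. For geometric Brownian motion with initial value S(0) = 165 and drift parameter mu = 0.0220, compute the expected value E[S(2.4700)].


E[S(t)] = S(0) * exp(mu * t)
= 165 * exp(0.0220 * 2.4700)
= 165 * 1.0558
= 174.2142

174.2142


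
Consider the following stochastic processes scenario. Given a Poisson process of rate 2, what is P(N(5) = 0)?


P(N(t)=k) = (lambda*t)^k * exp(-lambda*t) / k!
lambda*t = 10
= 10^0 * exp(-10) / 0!
= 1 * 4.5400e-05 / 1
= 4.5400e-05

4.5400e-05


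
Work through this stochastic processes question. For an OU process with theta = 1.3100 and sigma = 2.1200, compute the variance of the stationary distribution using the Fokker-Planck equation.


Stationary variance = sigma^2 / (2*theta)
= 2.1200^2 / (2*1.3100)
= 4.4944 / 2.6200
= 1.7154

1.7154


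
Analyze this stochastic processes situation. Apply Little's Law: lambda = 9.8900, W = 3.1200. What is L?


Little's Law: L = lambda * W
= 9.8900 * 3.1200
= 30.8568

30.8568


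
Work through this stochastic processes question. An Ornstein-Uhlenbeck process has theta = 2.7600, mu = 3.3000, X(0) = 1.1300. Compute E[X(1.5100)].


E[X(t)] = mu + (X(0) - mu)*exp(-theta*t)
= 3.3000 + (1.1300 - 3.3000)*exp(-2.7600*1.5100)
= 3.3000 + -2.1700 * 0.0155
= 3.2664

3.2664
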